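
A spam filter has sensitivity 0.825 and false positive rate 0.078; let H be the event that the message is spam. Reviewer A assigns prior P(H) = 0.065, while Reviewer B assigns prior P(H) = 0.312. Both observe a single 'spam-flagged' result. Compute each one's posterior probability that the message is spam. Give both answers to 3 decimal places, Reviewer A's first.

The likelihood ratio for a 'spam-flagged' result is 0.825/0.078 = 10.577.
Reviewer A: prior odds 0.065/0.935 = 0.069519; posterior odds 0.73529; posterior probability 0.424.
Reviewer B: prior odds 0.312/0.688 = 0.45349; posterior odds 4.7965; posterior probability 0.827.

Reviewer A: 0.424; Reviewer B: 0.827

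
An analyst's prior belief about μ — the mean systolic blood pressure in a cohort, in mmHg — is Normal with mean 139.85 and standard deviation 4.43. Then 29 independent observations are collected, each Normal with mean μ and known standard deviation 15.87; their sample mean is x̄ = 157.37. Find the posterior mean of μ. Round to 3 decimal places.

Posterior mean ≈ 151.995

With known σ, the Normal prior is conjugate. Weight on the data is w = (n/σ²)/(n/σ² + 1/τ₀²) = 0.115145/(0.115145+0.0509557) = 0.69322.
Posterior mean = w·x̄ + (1−w)·μ₀ = 0.69322·157.37 + 0.30678·139.85 = 151.995.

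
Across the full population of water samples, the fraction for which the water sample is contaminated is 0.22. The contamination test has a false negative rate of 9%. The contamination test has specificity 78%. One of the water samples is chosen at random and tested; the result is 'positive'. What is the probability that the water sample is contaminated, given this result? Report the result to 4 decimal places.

P(H | E) ≈ 0.5385

Let H be the event that the water sample is contaminated. P(H) = 0.22, so P(¬H) = 0.78. With E the 'positive' result, P(E|H) = 0.91 and P(E|¬H) = 0.22.
P(E) = 0.91·0.22 + 0.22·0.78 = 0.20020 + 0.17160 = 0.37180.
By Bayes' theorem, P(H|E) = 0.20020 / 0.37180 = 0.5385.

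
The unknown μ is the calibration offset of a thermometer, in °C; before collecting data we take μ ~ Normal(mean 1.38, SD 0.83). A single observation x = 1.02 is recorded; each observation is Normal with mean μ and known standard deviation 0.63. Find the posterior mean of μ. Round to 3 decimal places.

Posterior mean ≈ 1.152

With known σ, the Normal prior is conjugate. Weight on the data is w = (n/σ²)/(n/σ² + 1/τ₀²) = 2.51953/(2.51953+1.45159) = 0.63446.
Posterior mean = w·x̄ + (1−w)·μ₀ = 0.63446·1.02 + 0.36554·1.38 = 1.152.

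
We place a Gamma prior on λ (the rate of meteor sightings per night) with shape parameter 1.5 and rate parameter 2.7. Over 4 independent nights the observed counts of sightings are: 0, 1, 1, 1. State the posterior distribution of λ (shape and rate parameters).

Posterior: Gamma(shape=4.5, rate=6.7)

The Poisson likelihood adds the total count to the shape and the number of exposure periods to the rate. Here ∑xᵢ = 3 and n = 4, so shape 1.5→4.5 and rate 2.7→6.7.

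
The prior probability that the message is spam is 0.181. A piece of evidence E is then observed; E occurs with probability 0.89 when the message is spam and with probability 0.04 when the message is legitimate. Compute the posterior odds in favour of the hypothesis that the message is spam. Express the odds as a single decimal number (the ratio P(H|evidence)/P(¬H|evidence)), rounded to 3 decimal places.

Prior odds = 0.181/(1−0.181) = 0.22100. In log-odds, ln(0.22100) = -1.5096.
Add log likelihood ratio: ln(22.250) = 3.1023.
Posterior log-odds = 1.5928, so posterior odds = exp(1.5928) = 4.9173.

Posterior odds ≈ 4.917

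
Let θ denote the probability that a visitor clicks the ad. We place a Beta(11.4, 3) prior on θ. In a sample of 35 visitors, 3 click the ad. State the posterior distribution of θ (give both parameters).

The binomial likelihood is conjugate to the Beta prior: with 3 successes and 32 failures, the posterior is Beta(11.4+3, 3+32) = Beta(14.4, 35).

Posterior: Beta(14.4, 35)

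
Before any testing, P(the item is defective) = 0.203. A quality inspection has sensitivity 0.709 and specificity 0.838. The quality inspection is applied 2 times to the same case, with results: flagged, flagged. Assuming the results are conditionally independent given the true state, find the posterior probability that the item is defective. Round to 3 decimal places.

Posterior P(H) ≈ 0.830

Let H be the event that the item is defective; start with P(H) = 0.203. P('flagged'|H) = 0.709, P('flagged'|¬H) = 0.162.
Update on result 1 ('flagged'): P(H) ← 0.709·0.2030 / (0.709·0.2030 + 0.162·0.7970) = 0.14393/0.27304 = 0.5271.
Update on result 2 ('flagged'): P(H) ← 0.709·0.5271 / (0.709·0.5271 + 0.162·0.4729) = 0.37373/0.45034 = 0.8299.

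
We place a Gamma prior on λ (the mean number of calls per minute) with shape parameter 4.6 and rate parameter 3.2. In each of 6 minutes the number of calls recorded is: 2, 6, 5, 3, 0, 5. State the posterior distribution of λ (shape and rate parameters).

Posterior: Gamma(shape=25.6, rate=9.2)

The Poisson likelihood adds the total count to the shape and the number of exposure periods to the rate. Here ∑xᵢ = 21 and n = 6, so shape 4.6→25.6 and rate 3.2→9.2.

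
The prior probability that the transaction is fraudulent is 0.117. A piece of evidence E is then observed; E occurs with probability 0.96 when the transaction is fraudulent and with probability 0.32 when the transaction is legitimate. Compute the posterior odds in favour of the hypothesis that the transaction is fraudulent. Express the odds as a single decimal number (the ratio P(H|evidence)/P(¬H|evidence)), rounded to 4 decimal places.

Prior odds = 0.117/(1−0.117) = 0.13250. In log-odds, ln(0.13250) = -2.0212.
Add log likelihood ratio: ln(3.0000) = 1.0986.
Posterior log-odds = -0.92254, so posterior odds = exp(-0.92254) = 0.39751.

Posterior odds ≈ 0.3975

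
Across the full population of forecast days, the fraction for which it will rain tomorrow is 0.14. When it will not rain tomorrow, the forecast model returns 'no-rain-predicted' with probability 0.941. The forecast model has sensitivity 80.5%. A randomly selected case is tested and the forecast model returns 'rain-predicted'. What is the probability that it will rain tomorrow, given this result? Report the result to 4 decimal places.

Let H be the event that it will rain tomorrow. P(H) = 0.14, so P(¬H) = 0.86. With E the 'rain-predicted' result, P(E|H) = 0.805 and P(E|¬H) = 0.059.
P(E) = 0.805·0.14 + 0.059·0.86 = 0.11270 + 0.050740 = 0.16344.
By Bayes' theorem, P(H|E) = 0.11270 / 0.16344 = 0.6895.

P(H | E) ≈ 0.6895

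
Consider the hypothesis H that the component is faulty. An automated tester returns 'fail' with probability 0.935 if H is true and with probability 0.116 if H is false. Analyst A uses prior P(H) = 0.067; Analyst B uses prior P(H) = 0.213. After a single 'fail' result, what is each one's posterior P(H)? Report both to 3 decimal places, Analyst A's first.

P('+'|H) = 0.935, P('+'|¬H) = 0.116.
Analyst A: numerator 0.935·0.067 = 0.062645; evidence = 0.062645+0.116·0.933 = 0.17087; posterior = 0.367.
Analyst B: numerator 0.935·0.213 = 0.19915; evidence = 0.19915+0.116·0.787 = 0.29045; posterior = 0.686.

Analyst A: 0.367; Analyst B: 0.686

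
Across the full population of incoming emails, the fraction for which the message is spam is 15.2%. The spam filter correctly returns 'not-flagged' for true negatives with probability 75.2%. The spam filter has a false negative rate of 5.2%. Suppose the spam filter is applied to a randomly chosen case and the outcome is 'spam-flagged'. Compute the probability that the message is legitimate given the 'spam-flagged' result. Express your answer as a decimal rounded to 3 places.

P(¬H | E) ≈ 0.593

Let H be the event that the message is spam. P(H) = 0.152, so P(¬H) = 0.848. With E the 'spam-flagged' result, P(E|H) = 0.948 and P(E|¬H) = 0.248.
P(E) = 0.948·0.152 + 0.248·0.848 = 0.14410 + 0.21030 = 0.35440.
By Bayes' theorem, P(H|E) = 0.14410 / 0.35440 = 0.407. Hence P(¬H|E) = 1 − 0.407 = 0.593.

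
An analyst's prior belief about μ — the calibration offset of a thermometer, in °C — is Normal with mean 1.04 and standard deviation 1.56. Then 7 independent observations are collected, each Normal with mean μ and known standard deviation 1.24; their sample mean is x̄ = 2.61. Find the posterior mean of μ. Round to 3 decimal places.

Posterior mean ≈ 2.480

With known σ, the Normal prior is conjugate. Weight on the data is w = (n/σ²)/(n/σ² + 1/τ₀²) = 4.55255/(4.55255+0.410914) = 0.91721.
Posterior mean = w·x̄ + (1−w)·μ₀ = 0.91721·2.61 + 0.082788·1.04 = 2.480.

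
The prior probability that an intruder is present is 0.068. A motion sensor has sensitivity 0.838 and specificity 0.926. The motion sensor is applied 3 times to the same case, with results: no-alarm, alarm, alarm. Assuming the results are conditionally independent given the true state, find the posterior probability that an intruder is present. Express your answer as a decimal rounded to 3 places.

Posterior P(H) ≈ 0.621

Let H be the event that an intruder is present; start with P(H) = 0.068. P('alarm'|H) = 0.838, P('alarm'|¬H) = 0.074.
Update on result 1 ('no-alarm'): P(H) ← 0.162·0.0680 / (0.162·0.0680 + 0.926·0.9320) = 0.011016/0.87405 = 0.0126.
Update on result 2 ('alarm'): P(H) ← 0.838·0.0126 / (0.838·0.0126 + 0.074·0.9874) = 0.010562/0.083629 = 0.1263.
Update on result 3 ('alarm'): P(H) ← 0.838·0.1263 / (0.838·0.1263 + 0.074·0.8737) = 0.10583/0.17049 = 0.6208.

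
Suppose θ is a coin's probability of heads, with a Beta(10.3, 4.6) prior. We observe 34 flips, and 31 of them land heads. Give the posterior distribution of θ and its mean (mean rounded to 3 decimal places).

Posterior: Beta(41.3, 7.6); mean ≈ 0.845

The binomial likelihood is conjugate to the Beta prior: with 31 successes and 3 failures, the posterior is Beta(10.3+31, 4.6+3) = Beta(41.3, 7.6).
Posterior mean = α/(α+β) = 41.3/48.9 = 0.845.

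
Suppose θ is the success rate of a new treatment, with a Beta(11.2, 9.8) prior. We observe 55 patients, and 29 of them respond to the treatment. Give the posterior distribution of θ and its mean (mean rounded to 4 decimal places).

Posterior: Beta(40.2, 35.8); mean ≈ 0.5289

Observing 29 successes and 26 failures updates Beta(11.2, 9.8) by adding the success and failure counts to the two shape parameters: α = 11.2+29 = 40.2, β = 9.8+26 = 35.8.
E[θ | data] = 40.2/(40.2+35.8) = 0.5289.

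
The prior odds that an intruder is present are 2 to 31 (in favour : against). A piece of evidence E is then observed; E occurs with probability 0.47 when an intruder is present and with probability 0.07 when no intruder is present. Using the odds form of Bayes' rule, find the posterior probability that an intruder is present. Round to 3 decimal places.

Prior odds = 2/31 = 0.064516.
Likelihood ratio for E = 0.47/0.07 = 6.7143.
Posterior odds = prior odds × LR = 0.43318.
Posterior probability = odds/(1+odds) = 0.43318/1.4332 = 0.302.

Posterior probability ≈ 0.302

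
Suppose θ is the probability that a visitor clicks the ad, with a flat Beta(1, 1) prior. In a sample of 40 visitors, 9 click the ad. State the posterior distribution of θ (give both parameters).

Observing 9 successes and 31 failures updates Beta(1, 1) by adding the success and failure counts to the two shape parameters: α = 1+9 = 10, β = 1+31 = 32.

Posterior: Beta(10, 32)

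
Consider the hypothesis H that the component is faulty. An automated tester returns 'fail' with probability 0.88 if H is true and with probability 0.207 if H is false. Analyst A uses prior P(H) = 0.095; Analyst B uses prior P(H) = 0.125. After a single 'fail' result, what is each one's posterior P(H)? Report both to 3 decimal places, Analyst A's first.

Analyst A: 0.309; Analyst B: 0.378

The likelihood ratio for a 'fail' result is 0.88/0.207 = 4.2512.
Analyst A: prior odds 0.095/0.905 = 0.10497; posterior odds 0.44626; posterior probability 0.309.
Analyst B: prior odds 0.125/0.875 = 0.14286; posterior odds 0.60732; posterior probability 0.378.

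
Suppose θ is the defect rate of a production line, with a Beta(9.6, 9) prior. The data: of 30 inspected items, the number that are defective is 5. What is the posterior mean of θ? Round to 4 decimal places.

Observing 5 successes and 25 failures updates Beta(9.6, 9) by adding the success and failure counts to the two shape parameters: α = 9.6+5 = 14.6, β = 9+25 = 34.
Posterior mean = α/(α+β) = 14.6/48.6 = 0.3004.

Posterior mean ≈ 0.3004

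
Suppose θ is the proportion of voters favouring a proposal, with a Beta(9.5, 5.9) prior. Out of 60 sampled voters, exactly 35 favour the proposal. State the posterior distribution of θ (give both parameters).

Posterior: Beta(44.5, 30.9)

Observing 35 successes and 25 failures updates Beta(9.5, 5.9) by adding the success and failure counts to the two shape parameters: α = 9.5+35 = 44.5, β = 5.9+25 = 30.9.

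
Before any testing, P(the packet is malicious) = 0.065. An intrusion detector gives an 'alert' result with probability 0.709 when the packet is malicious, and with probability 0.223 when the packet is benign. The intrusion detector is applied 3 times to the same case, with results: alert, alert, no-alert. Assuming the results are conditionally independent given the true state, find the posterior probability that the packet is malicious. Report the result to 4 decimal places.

With H the event that the packet is malicious, the joint likelihood of the observed sequence is P(data|H) = 0.709·0.709·0.291 = 0.14628 and P(data|¬H) = 0.223·0.223·0.777 = 0.038639.
Bayes: P(H|data) = 0.065·0.14628 / (0.065·0.14628 + 0.935·0.038639) = 0.0095082/0.045636 = 0.2083.

Posterior P(H) ≈ 0.2083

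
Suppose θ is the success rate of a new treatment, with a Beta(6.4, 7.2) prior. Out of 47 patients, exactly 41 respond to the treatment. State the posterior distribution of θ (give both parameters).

Posterior: Beta(47.4, 13.2)

The binomial likelihood is conjugate to the Beta prior: with 41 successes and 6 failures, the posterior is Beta(6.4+41, 7.2+6) = Beta(47.4, 13.2).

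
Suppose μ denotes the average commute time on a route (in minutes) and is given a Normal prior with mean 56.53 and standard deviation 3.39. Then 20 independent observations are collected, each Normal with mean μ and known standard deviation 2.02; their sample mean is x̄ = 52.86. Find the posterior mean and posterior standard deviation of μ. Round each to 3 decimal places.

Posterior mean ≈ 52.924; posterior SD ≈ 0.448

With known σ, the Normal prior is conjugate. Weight on the data is w = (n/σ²)/(n/σ² + 1/τ₀²) = 4.90148/(4.90148+0.0870163) = 0.98256.
Posterior mean = w·x̄ + (1−w)·μ₀ = 0.98256·52.86 + 0.017443·56.53 = 52.924. Posterior variance = 1/(4.90148+0.0870163) = 0.200461, so SD = 0.448.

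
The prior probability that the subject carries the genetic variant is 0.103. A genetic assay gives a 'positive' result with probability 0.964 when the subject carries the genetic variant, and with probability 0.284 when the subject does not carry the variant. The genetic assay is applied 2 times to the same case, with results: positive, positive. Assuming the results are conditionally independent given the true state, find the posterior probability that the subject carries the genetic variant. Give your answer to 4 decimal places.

Posterior P(H) ≈ 0.5695

With H the event that the subject carries the genetic variant, the joint likelihood of the observed sequence is P(data|H) = 0.964·0.964 = 0.92930 and P(data|¬H) = 0.284·0.284 = 0.080656.
Bayes: P(H|data) = 0.103·0.92930 / (0.103·0.92930 + 0.897·0.080656) = 0.095717/0.16807 = 0.5695.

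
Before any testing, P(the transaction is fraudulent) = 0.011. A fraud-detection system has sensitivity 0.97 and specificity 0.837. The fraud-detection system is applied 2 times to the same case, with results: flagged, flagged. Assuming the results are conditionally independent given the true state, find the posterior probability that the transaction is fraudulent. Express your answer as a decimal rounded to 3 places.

Let H be the event that the transaction is fraudulent; start with P(H) = 0.011. P('flagged'|H) = 0.97, P('flagged'|¬H) = 0.163.
Update on result 1 ('flagged'): P(H) ← 0.97·0.0110 / (0.97·0.0110 + 0.163·0.9890) = 0.010670/0.17188 = 0.0621.
Update on result 2 ('flagged'): P(H) ← 0.97·0.0621 / (0.97·0.0621 + 0.163·0.9379) = 0.060217/0.21310 = 0.2826.

Posterior P(H) ≈ 0.283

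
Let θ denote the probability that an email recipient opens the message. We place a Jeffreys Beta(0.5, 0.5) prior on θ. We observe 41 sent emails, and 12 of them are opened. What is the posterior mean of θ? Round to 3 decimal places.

Observing 12 successes and 29 failures updates Beta(0.5, 0.5) by adding the success and failure counts to the two shape parameters: α = 0.5+12 = 12.5, β = 0.5+29 = 29.5.
Posterior mean = α/(α+β) = 12.5/42 = 0.298.

Posterior mean ≈ 0.298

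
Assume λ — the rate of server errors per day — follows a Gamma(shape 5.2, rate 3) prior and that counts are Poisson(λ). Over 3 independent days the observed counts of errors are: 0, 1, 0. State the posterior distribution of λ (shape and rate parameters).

The Poisson likelihood adds the total count to the shape and the number of exposure periods to the rate. Here ∑xᵢ = 1 and n = 3, so shape 5.2→6.2 and rate 3→6.

Posterior: Gamma(shape=6.2, rate=6)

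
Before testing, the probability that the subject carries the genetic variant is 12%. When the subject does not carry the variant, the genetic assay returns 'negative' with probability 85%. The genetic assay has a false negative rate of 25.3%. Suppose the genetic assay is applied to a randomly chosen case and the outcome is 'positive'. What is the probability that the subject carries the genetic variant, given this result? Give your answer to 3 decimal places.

P(H | E) ≈ 0.404

Let H be the event that the subject carries the genetic variant. P(H) = 0.12, so P(¬H) = 0.88. With E the 'positive' result, P(E|H) = 0.747 and P(E|¬H) = 0.15.
P(E) = 0.747·0.12 + 0.15·0.88 = 0.089640 + 0.13200 = 0.22164.
By Bayes' theorem, P(H|E) = 0.089640 / 0.22164 = 0.404.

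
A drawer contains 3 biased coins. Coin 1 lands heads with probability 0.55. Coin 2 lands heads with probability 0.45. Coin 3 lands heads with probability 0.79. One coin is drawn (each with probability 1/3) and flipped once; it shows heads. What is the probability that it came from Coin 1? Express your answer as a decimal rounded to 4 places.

Posterior probability ≈ 0.3073

Tabulate prior·likelihood by source: [1] prior 0.333333, lik 0.55, product 0.1833; [2] prior 0.333333, lik 0.45, product 0.1500; [3] prior 0.333333, lik 0.79, product 0.2633.
Normalizing constant = 0.59667; the posterior for Coin 1 is its product over the sum, 0.1833/0.59667 = 0.3073.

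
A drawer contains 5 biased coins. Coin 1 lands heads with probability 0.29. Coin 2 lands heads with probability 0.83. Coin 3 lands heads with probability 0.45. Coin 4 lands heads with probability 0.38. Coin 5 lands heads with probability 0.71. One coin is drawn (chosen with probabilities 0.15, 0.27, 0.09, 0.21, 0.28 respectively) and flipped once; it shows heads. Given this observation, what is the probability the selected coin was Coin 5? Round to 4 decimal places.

Posterior probability ≈ 0.3388

P(heads|C1) = 0.29; P(heads|C2) = 0.83; P(heads|C3) = 0.45; P(heads|C4) = 0.38; P(heads|C5) = 0.71.
Prior × likelihood for each source: 0.15·0.29=0.04350, 0.27·0.83=0.2241, 0.09·0.45=0.04050, 0.21·0.38=0.07980, 0.28·0.71=0.1988. Summing gives P(heads) = 0.58670.
P(Coin 5 | heads) = 0.1988 / 0.58670 = 0.3388.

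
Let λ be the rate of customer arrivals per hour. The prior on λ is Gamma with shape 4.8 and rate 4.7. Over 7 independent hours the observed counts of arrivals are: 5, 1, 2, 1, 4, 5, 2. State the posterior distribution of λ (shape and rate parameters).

Total count ∑xᵢ = 20 over n = 7 hours.
Gamma is conjugate to the Poisson likelihood: posterior is Gamma(shape = 4.8+20 = 24.8, rate = 4.7+7 = 11.7).

Posterior: Gamma(shape=24.8, rate=11.7)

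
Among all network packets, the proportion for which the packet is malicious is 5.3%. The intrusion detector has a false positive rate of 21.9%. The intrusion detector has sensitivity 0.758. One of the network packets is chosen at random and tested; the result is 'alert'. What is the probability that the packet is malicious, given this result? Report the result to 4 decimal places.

Let H be the event that the packet is malicious. P(H) = 0.053, so P(¬H) = 0.947. With E the 'alert' result, P(E|H) = 0.758 and P(E|¬H) = 0.219.
P(E) = 0.758·0.053 + 0.219·0.947 = 0.040174 + 0.20739 = 0.24757.
By Bayes' theorem, P(H|E) = 0.040174 / 0.24757 = 0.1623.

P(H | E) ≈ 0.1623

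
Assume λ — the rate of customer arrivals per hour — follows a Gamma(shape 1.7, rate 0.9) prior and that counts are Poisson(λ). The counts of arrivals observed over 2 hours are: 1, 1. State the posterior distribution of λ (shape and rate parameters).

Posterior: Gamma(shape=3.7, rate=2.9)

The Poisson likelihood adds the total count to the shape and the number of exposure periods to the rate. Here ∑xᵢ = 2 and n = 2, so shape 1.7→3.7 and rate 0.9→2.9.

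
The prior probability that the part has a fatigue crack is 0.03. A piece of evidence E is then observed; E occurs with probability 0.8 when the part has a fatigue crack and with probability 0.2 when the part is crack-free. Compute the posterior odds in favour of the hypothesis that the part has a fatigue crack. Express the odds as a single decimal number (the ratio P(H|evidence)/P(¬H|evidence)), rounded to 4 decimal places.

Posterior odds ≈ 0.1237

Prior odds = 0.03/(1−0.03) = 0.030928.
Likelihood ratio for E = 0.8/0.2 = 4.0000.
Posterior odds = prior odds × LR = 0.12371.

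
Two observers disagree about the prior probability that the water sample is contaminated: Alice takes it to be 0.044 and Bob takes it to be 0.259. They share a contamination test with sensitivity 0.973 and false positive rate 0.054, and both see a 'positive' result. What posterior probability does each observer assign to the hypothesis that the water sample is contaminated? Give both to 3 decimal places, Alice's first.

Alice: 0.453; Bob: 0.863

The likelihood ratio for a 'positive' result is 0.973/0.054 = 18.019.
Alice: prior odds 0.044/0.956 = 0.046025; posterior odds 0.82930; posterior probability 0.453.
Bob: prior odds 0.259/0.741 = 0.34953; posterior odds 6.2980; posterior probability 0.863.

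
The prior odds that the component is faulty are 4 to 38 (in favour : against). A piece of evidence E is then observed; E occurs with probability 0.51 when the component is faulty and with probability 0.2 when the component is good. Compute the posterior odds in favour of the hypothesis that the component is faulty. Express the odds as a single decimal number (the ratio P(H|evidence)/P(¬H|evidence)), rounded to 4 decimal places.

Posterior odds ≈ 0.2684

Prior odds = 4/38 = 0.10526. In log-odds, ln(0.10526) = -2.2513.
Add log likelihood ratio: ln(2.5500) = 0.93609.
Posterior log-odds = -1.3152, so posterior odds = exp(-1.3152) = 0.26842.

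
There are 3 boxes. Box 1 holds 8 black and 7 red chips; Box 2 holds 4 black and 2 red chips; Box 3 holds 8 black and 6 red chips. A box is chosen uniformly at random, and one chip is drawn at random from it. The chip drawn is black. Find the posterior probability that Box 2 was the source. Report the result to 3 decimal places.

Posterior probability ≈ 0.376

Tabulate prior·likelihood by source: [1] prior 0.333333, lik 0.5333, product 0.1778; [2] prior 0.333333, lik 0.6667, product 0.2222; [3] prior 0.333333, lik 0.5714, product 0.1905.
Normalizing constant = 0.59048; the posterior for Box 2 is its product over the sum, 0.2222/0.59048 = 0.376.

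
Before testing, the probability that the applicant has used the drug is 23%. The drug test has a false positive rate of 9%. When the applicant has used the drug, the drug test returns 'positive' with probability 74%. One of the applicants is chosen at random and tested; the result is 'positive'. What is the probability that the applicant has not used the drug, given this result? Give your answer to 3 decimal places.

Let H be the event that the applicant has used the drug. P(H) = 0.23, so P(¬H) = 0.77. With E the 'positive' result, P(E|H) = 0.74 and P(E|¬H) = 0.09.
P(E) = 0.74·0.23 + 0.09·0.77 = 0.17020 + 0.069300 = 0.23950.
By Bayes' theorem, P(H|E) = 0.17020 / 0.23950 = 0.711. Hence P(¬H|E) = 1 − 0.711 = 0.289.

P(¬H | E) ≈ 0.289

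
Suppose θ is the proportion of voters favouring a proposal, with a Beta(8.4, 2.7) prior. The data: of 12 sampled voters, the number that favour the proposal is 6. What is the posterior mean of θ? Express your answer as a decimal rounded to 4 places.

Posterior mean ≈ 0.6234

Observing 6 successes and 6 failures updates Beta(8.4, 2.7) by adding the success and failure counts to the two shape parameters: α = 8.4+6 = 14.4, β = 2.7+6 = 8.7.
E[θ | data] = 14.4/(14.4+8.7) = 0.6234.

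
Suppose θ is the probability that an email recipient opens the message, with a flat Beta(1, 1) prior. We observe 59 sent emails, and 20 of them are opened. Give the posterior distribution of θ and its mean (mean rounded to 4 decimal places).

The binomial likelihood is conjugate to the Beta prior: with 20 successes and 39 failures, the posterior is Beta(1+20, 1+39) = Beta(21, 40).
Posterior mean = α/(α+β) = 21/61 = 0.3443.

Posterior: Beta(21, 40); mean ≈ 0.3443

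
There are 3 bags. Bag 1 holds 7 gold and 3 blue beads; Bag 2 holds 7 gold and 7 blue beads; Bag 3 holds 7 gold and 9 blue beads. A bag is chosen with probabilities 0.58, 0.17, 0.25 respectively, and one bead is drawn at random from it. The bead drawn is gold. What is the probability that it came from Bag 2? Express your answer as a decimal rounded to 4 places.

Tabulate prior·likelihood by source: [1] prior 0.58, lik 0.7, product 0.4060; [2] prior 0.17, lik 0.5, product 0.08500; [3] prior 0.25, lik 0.4375, product 0.1094.
Normalizing constant = 0.60037; the posterior for Bag 2 is its product over the sum, 0.08500/0.60037 = 0.1416.

Posterior probability ≈ 0.1416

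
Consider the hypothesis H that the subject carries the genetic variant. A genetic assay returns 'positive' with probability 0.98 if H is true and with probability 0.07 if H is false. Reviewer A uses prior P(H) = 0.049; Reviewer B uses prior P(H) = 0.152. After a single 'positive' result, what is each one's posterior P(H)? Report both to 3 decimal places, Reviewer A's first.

P('+'|H) = 0.98, P('+'|¬H) = 0.07.
Reviewer A: numerator 0.98·0.049 = 0.048020; evidence = 0.048020+0.07·0.951 = 0.11459; posterior = 0.419.
Reviewer B: numerator 0.98·0.152 = 0.14896; evidence = 0.14896+0.07·0.848 = 0.20832; posterior = 0.715.

Reviewer A: 0.419; Reviewer B: 0.715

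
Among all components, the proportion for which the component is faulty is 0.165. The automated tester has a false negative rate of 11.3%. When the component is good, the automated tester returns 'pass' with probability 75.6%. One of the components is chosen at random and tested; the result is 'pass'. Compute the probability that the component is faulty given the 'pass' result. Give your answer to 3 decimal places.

P(H | E) ≈ 0.029

Write H for 'the component is faulty'. Prior odds H:¬H = 0.165/0.835 = 0.19760. For the 'pass' outcome, the likelihood ratio is 0.113/0.756 = 0.14947.
Posterior odds = 0.19760 × 0.14947 = 0.029536, so P(H|E) = 0.029536/(1+0.029536) = 0.029.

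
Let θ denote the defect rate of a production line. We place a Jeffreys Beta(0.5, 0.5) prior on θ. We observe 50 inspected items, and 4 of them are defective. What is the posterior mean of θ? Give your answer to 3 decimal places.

Posterior mean ≈ 0.088

The binomial likelihood is conjugate to the Beta prior: with 4 successes and 46 failures, the posterior is Beta(0.5+4, 0.5+46) = Beta(4.5, 46.5).
Posterior mean = α/(α+β) = 4.5/51 = 0.088.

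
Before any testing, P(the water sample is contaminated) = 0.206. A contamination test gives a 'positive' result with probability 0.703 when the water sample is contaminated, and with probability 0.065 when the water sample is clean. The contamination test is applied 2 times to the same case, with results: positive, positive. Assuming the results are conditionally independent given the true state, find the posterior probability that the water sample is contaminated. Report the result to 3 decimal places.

Let H be the event that the water sample is contaminated; start with P(H) = 0.206. P('positive'|H) = 0.703, P('positive'|¬H) = 0.065.
Update on result 1 ('positive'): P(H) ← 0.703·0.2060 / (0.703·0.2060 + 0.065·0.7940) = 0.14482/0.19643 = 0.7373.
Update on result 2 ('positive'): P(H) ← 0.703·0.7373 / (0.703·0.7373 + 0.065·0.2627) = 0.51829/0.53537 = 0.9681.

Posterior P(H) ≈ 0.968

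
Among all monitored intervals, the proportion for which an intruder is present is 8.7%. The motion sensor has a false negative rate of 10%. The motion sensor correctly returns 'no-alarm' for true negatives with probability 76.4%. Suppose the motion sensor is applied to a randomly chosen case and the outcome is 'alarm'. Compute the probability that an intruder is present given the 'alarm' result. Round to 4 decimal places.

Let H be the event that an intruder is present. P(H) = 0.087, so P(¬H) = 0.913. With E the 'alarm' result, P(E|H) = 0.9 and P(E|¬H) = 0.236.
P(E) = 0.9·0.087 + 0.236·0.913 = 0.078300 + 0.21547 = 0.29377.
By Bayes' theorem, P(H|E) = 0.078300 / 0.29377 = 0.2665.

P(H | E) ≈ 0.2665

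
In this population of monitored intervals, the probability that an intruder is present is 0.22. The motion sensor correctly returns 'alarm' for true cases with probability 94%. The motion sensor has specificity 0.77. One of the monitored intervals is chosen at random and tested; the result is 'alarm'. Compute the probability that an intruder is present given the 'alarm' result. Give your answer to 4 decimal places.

Write H for 'an intruder is present'. Prior odds H:¬H = 0.22/0.78 = 0.28205. For the 'alarm' outcome, the likelihood ratio is 0.94/0.23 = 4.0870.
Posterior odds = 0.28205 × 4.0870 = 1.1527, so P(H|E) = 1.1527/(1+1.1527) = 0.5355.

P(H | E) ≈ 0.5355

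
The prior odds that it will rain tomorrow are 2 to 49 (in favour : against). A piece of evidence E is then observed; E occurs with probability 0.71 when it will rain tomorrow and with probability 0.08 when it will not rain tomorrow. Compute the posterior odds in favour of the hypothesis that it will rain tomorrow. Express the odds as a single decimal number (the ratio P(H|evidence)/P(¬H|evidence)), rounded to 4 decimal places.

Posterior odds ≈ 0.3622

Prior odds = 2/49 = 0.040816.
Likelihood ratio for E = 0.71/0.08 = 8.8750.
Posterior odds = prior odds × LR = 0.36224.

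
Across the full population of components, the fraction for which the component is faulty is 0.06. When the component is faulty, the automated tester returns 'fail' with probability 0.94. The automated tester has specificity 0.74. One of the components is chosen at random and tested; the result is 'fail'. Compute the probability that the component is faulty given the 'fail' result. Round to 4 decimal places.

Let H be the event that the component is faulty. P(H) = 0.06, so P(¬H) = 0.94. With E the 'fail' result, P(E|H) = 0.94 and P(E|¬H) = 0.26.
P(E) = 0.94·0.06 + 0.26·0.94 = 0.056400 + 0.24440 = 0.30080.
By Bayes' theorem, P(H|E) = 0.056400 / 0.30080 = 0.1875.

P(H | E) ≈ 0.1875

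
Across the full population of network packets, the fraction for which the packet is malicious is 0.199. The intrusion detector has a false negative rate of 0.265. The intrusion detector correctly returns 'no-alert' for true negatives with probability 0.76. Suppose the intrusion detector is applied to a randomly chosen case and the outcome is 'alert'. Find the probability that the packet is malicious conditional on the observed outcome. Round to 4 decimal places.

P(H | E) ≈ 0.4321

Write H for 'the packet is malicious'. Prior odds H:¬H = 0.199/0.801 = 0.24844. For the 'alert' outcome, the likelihood ratio is 0.735/0.24 = 3.0625.
Posterior odds = 0.24844 × 3.0625 = 0.76085, so P(H|E) = 0.76085/(1+0.76085) = 0.4321.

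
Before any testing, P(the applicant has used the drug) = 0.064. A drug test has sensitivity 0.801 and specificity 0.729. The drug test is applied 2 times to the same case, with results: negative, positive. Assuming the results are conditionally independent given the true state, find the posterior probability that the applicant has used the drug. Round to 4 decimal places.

Let H be the event that the applicant has used the drug; start with P(H) = 0.064. P('positive'|H) = 0.801, P('positive'|¬H) = 0.271.
Update on result 1 ('negative'): P(H) ← 0.199·0.0640 / (0.199·0.0640 + 0.729·0.9360) = 0.012736/0.69508 = 0.0183.
Update on result 2 ('positive'): P(H) ← 0.801·0.0183 / (0.801·0.0183 + 0.271·0.9817) = 0.014677/0.28071 = 0.0523.

Posterior P(H) ≈ 0.0523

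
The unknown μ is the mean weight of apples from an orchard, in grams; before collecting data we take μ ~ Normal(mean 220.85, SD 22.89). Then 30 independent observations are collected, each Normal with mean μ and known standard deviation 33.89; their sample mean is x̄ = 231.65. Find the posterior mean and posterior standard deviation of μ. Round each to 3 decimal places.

Posterior mean ≈ 230.915; posterior SD ≈ 5.973

Prior precision 1/τ₀² = 1/22.89² = 0.00190857; data precision n/σ² = 30/33.89² = 0.0261203.
Posterior precision = 0.00190857 + 0.0261203 = 0.0280289, giving posterior SD = 1/√0.0280289 = 5.973.
Posterior mean = (0.00190857·220.85 + 0.0261203·231.65) / 0.0280289 = 230.915.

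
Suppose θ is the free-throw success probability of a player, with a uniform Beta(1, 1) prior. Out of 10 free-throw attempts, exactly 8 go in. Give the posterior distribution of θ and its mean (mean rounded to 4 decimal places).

Observing 8 successes and 2 failures updates Beta(1, 1) by adding the success and failure counts to the two shape parameters: α = 1+8 = 9, β = 1+2 = 3.
E[θ | data] = 9/(9+3) = 0.7500.

Posterior: Beta(9, 3); mean ≈ 0.7500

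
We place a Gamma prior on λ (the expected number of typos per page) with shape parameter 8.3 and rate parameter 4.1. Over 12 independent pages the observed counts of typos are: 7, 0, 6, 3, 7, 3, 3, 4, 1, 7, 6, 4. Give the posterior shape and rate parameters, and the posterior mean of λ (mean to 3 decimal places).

Posterior: Gamma(shape=59.3, rate=16.1); mean ≈ 3.683

The Poisson likelihood adds the total count to the shape and the number of exposure periods to the rate. Here ∑xᵢ = 51 and n = 12, so shape 8.3→59.3 and rate 4.1→16.1.
E[λ | data] = 59.3/16.1 = 3.683.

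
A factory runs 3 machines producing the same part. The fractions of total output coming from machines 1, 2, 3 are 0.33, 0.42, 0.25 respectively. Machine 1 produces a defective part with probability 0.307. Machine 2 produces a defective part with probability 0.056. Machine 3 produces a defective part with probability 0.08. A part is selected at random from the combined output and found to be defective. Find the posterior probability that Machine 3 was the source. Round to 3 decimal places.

P(defective|M1) = 0.307; P(defective|M2) = 0.056; P(defective|M3) = 0.08.
Prior × likelihood for each source: 0.33·0.307=0.1013, 0.42·0.056=0.02352, 0.25·0.08=0.02000. Summing gives P(defective) = 0.14483.
P(Machine 3 | defective) = 0.02000 / 0.14483 = 0.138.

Posterior probability ≈ 0.138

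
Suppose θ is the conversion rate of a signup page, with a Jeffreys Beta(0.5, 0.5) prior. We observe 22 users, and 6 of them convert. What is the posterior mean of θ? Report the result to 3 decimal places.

The binomial likelihood is conjugate to the Beta prior: with 6 successes and 16 failures, the posterior is Beta(0.5+6, 0.5+16) = Beta(6.5, 16.5).
E[θ | data] = 6.5/(6.5+16.5) = 0.283.

Posterior mean ≈ 0.283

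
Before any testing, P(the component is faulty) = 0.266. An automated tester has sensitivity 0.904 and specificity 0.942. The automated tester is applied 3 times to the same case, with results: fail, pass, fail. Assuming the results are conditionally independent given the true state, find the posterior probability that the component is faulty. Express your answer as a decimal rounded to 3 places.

Posterior P(H) ≈ 0.900

With H the event that the component is faulty, the joint likelihood of the observed sequence is P(data|H) = 0.904·0.096·0.904 = 0.078453 and P(data|¬H) = 0.058·0.942·0.058 = 0.0031689.
Bayes: P(H|data) = 0.266·0.078453 / (0.266·0.078453 + 0.734·0.0031689) = 0.020868/0.023194 = 0.8997.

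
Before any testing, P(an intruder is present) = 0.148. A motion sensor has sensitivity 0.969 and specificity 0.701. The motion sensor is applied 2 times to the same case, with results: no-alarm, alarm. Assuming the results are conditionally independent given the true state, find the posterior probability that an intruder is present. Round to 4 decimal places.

With H the event that an intruder is present, the joint likelihood of the observed sequence is P(data|H) = 0.031·0.969 = 0.030039 and P(data|¬H) = 0.701·0.299 = 0.20960.
Bayes: P(H|data) = 0.148·0.030039 / (0.148·0.030039 + 0.852·0.20960) = 0.0044458/0.18302 = 0.0243.

Posterior P(H) ≈ 0.0243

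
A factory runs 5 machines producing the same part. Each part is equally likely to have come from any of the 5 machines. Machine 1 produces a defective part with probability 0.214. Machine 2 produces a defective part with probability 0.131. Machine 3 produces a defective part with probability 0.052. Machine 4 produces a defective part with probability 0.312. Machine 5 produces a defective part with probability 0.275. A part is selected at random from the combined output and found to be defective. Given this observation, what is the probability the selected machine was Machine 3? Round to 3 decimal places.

Posterior probability ≈ 0.053

P(defective|M1) = 0.214; P(defective|M2) = 0.131; P(defective|M3) = 0.052; P(defective|M4) = 0.312; P(defective|M5) = 0.275.
Prior × likelihood for each source: 0.2·0.214=0.04280, 0.2·0.131=0.02620, 0.2·0.052=0.01040, 0.2·0.312=0.06240, 0.2·0.275=0.05500. Summing gives P(defective) = 0.19680.
P(Machine 3 | defective) = 0.01040 / 0.19680 = 0.053.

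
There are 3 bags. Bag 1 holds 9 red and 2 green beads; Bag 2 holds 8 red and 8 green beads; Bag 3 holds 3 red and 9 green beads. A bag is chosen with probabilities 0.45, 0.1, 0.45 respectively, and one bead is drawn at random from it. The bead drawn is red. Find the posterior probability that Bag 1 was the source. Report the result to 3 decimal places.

Tabulate prior·likelihood by source: [1] prior 0.45, lik 0.8182, product 0.3682; [2] prior 0.1, lik 0.5, product 0.05000; [3] prior 0.45, lik 0.25, product 0.1125.
Normalizing constant = 0.53068; the posterior for Bag 1 is its product over the sum, 0.3682/0.53068 = 0.694.

Posterior probability ≈ 0.694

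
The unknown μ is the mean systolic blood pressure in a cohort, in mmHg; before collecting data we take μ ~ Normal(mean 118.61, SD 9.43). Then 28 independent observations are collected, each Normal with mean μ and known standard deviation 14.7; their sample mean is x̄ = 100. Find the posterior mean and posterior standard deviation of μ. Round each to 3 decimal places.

Prior precision 1/τ₀² = 1/9.43² = 0.0112454; data precision n/σ² = 28/14.7² = 0.129576.
Posterior precision = 0.0112454 + 0.129576 = 0.140821, giving posterior SD = 1/√0.140821 = 2.665.
Posterior mean = (0.0112454·118.61 + 0.129576·100) / 0.140821 = 101.486.

Posterior mean ≈ 101.486; posterior SD ≈ 2.665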